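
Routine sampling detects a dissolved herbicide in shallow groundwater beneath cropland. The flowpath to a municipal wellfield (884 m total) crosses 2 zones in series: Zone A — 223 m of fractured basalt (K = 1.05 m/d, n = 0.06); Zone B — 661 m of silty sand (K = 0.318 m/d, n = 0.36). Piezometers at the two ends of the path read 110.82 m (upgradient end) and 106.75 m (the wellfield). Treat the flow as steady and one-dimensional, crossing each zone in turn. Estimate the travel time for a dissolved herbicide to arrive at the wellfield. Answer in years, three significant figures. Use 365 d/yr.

Total head drop ΔH = 110.82 − 106.75 = 4.07 m
Steady 1-D flow in series ⇒ the Darcy flux q is identical in every zone and the zone head losses add (resistances L/K in series).
Σ(L/K) = 223/1.05 + 661/0.318 = 212.4 + 2079 = 2291 d
q = ΔH / Σ(L/K) = 4.07 / 2291 = 0.001777 m/d (same in every zone)
Zone A: v = q/n = 0.001777/0.06 = 0.02961 m/d → t_A = 223/0.02961 = 7532 d
Zone B: v = q/n = 0.001777/0.36 = 0.004935 m/d → t_B = 661/0.004935 = 133900 d
Total t = 7532 + 133900 = 141500 d
   = 141500 / 365 = 388 yr

388 years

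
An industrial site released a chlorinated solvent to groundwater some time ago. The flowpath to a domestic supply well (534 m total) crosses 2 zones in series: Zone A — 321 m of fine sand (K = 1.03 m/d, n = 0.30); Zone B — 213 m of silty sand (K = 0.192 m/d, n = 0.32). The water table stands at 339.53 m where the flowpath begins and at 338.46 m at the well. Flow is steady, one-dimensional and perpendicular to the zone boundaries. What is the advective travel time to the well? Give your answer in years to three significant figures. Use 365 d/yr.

Total head drop ΔH = 339.53 − 338.46 = 1.07 m
Continuity: the same q passes through each zone, so ΔH = q·Σ(L_j/K_j) — the zones act as resistances in series.
Σ(L/K) = 321/1.03 + 213/0.192 = 311.7 + 1109 = 1421 d
q = ΔH / Σ(L/K) = 1.07 / 1421 = 7.530e-4 m/d (same in every zone)
Zone A: v = q/n = 7.530e-4/0.30 = 0.002510 m/d → t_A = 321/0.002510 = 127900 d
Zone B: v = q/n = 7.530e-4/0.32 = 0.002353 m/d → t_B = 213/0.002353 = 90520 d
Total t = 127900 + 90520 = 218400 d
   = 218400 / 365 = 598 yr

598 years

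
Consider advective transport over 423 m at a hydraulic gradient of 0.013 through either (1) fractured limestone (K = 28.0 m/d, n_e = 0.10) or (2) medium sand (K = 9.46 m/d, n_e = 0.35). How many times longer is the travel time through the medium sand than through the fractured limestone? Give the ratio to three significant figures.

10.4

Unit 1 (fractured limestone): v = 28.0×0.013/0.10 = 3.640 m/d, t = 423/3.640 = 116.2 d
Unit 2 (medium sand): v = 9.46×0.013/0.35 = 0.3514 m/d, t = 423/0.3514 = 1204 d
t(medium sand) / t(fractured limestone) = 1204/116.2 = 10.4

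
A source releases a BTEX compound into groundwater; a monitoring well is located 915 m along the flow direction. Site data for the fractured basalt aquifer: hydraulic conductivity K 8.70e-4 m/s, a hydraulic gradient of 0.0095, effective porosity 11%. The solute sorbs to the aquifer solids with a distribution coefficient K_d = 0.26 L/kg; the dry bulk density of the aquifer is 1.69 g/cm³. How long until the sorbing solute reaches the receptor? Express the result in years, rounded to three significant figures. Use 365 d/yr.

K = 8.70e-4 m/s × 86400 s/d = 75.17 m/d
Specific discharge q = 75.17 × 0.0095 = 0.7141 m/d
v = Ki/n = 75.17·0.0095/0.11 = 6.492 m/d
Retardation R = 1 + ρ_b·K_d/n = 1 + 1.69×0.26/0.11 = 4.995
Contaminant velocity v_c = v/R = 6.492/4.995 = 1.300 m/d
t = L/v_c = 915/1.300 = 704.0 d
   = 704.0/365 = 1.93 yr

1.93 years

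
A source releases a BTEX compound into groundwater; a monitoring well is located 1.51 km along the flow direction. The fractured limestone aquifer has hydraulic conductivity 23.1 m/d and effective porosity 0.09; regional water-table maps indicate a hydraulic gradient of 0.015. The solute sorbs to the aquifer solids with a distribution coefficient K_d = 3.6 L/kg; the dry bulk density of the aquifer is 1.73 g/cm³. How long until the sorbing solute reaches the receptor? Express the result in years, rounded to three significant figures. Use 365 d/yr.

Specific discharge q = 23.1 × 0.015 = 0.3465 m/d
Average linear velocity = 0.3465 / 0.09 = 3.850 m/d
Retardation R = 1 + ρ_b·K_d/n = 1 + 1.73×3.6/0.09 = 70.20
Contaminant velocity v_c = v/R = 3.850/70.20 = 0.05484 m/d
L = 1.51 km = 1510 m
t = L/v_c = 1510/0.05484 = 27530 d
   = 27530/365 = 75.4 yr

75.4 years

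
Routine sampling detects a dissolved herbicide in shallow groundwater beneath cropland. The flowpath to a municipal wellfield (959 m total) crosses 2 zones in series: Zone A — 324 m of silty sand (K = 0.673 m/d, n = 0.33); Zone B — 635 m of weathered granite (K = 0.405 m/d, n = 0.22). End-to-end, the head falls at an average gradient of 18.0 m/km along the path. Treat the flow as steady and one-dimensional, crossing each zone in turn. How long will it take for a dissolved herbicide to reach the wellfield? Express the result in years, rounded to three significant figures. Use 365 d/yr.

Steady 1-D flow in series ⇒ the Darcy flux q is identical in every zone and the zone head losses add (resistances L/K in series).
Σ(L/K) = 324/0.673 + 635/0.405 = 481.4 + 1568 = 2049 d
K_eq = L_total / Σ(L/K) = 959 / 2049 = 0.4680 m/d
q = K_eq · i = 0.4680 × 0.018 = 0.008423 m/d (same in every zone)
Zone A: v = q/n = 0.008423/0.33 = 0.02553 m/d → t_A = 324/0.02553 = 12690 d
Zone B: v = q/n = 0.008423/0.22 = 0.03829 m/d → t_B = 635/0.03829 = 16590 d
Total t = 12690 + 16590 = 29280 d
   = 29280 / 365 = 80.2 yr

80.2 years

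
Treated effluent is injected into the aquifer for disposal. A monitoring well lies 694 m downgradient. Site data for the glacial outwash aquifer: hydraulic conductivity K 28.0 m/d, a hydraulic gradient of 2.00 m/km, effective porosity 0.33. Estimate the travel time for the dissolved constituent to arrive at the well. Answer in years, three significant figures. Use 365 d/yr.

Specific discharge q = 28.0 × 0.0020 = 0.05600 m/d
v = Ki/n = 28.0·0.0020/0.33 = 0.1697 m/d
t = L / v = 694 / 0.1697 = 4090 d
   = 4090 / 365 = 11.2 yr

11.2 years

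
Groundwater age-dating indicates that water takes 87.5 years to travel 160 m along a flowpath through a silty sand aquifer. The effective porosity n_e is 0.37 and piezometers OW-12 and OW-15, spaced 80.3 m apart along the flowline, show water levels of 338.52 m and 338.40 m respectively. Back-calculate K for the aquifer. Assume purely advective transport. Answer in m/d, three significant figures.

Hydraulic gradient i = (338.52 − 338.40) / 80.3 = 0.12 / 80.3 = 0.001494
t = 87.5 years = 31940 d
v = L / t = 160 / 31940 = 0.005010 m/d
K = v · n / i = 0.005010 × 0.37 / 0.001494 = 1.24 m/d

1.24 m/d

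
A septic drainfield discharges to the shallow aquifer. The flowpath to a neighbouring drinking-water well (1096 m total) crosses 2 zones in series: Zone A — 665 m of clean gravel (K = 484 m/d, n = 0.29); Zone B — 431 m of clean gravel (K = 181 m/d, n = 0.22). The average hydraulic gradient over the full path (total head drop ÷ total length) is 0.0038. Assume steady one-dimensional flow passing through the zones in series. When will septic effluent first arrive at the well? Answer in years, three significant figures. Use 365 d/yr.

For zones in series the flux q is common to all zones; the equivalent conductivity is the harmonic (thickness-weighted) mean, K_eq = L_total / Σ(L_j/K_j).
Σ(L/K) = 665/484 + 431/181 = 1.374 + 2.381 = 3.755 d
K_eq = L_total / Σ(L/K) = 1096 / 3.755 = 291.9 m/d
q = K_eq · i = 291.9 × 0.0038 = 1.109 m/d (same in every zone)
Zone A: v = q/n = 1.109/0.29 = 3.824 m/d → t_A = 665/3.824 = 173.9 d
Zone B: v = q/n = 1.109/0.22 = 5.041 m/d → t_B = 431/5.041 = 85.49 d
Total t = 173.9 + 85.49 = 259.4 d
   = 259.4 / 365 = 0.711 yr

0.711 years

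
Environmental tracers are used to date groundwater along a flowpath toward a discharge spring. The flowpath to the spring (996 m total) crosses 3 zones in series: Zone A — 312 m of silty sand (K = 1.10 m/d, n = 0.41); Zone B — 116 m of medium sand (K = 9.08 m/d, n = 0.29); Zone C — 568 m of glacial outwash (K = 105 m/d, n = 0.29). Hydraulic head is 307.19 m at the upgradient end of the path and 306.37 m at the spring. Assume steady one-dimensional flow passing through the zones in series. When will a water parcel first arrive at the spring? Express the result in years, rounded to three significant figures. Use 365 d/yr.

329 years

Total head drop ΔH = 307.19 − 306.37 = 0.82 m
Continuity: the same q passes through each zone, so ΔH = q·Σ(L_j/K_j) — the zones act as resistances in series.
Σ(L/K) = 312/1.10 + 116/9.08 + 568/105 = 283.6 + 12.78 + 5.410 = 301.8 d
q = ΔH / Σ(L/K) = 0.82 / 301.8 = 0.002717 m/d (same in every zone)
Zone A: v = q/n = 0.002717/0.41 = 0.006626 m/d → t_A = 312/0.006626 = 47080 d
Zone B: v = q/n = 0.002717/0.29 = 0.009368 m/d → t_B = 116/0.009368 = 12380 d
Zone C: v = q/n = 0.002717/0.29 = 0.009368 m/d → t_C = 568/0.009368 = 60630 d
Total t = 47080 + 12380 + 60630 = 120100 d
   = 120100 / 365 = 329 yr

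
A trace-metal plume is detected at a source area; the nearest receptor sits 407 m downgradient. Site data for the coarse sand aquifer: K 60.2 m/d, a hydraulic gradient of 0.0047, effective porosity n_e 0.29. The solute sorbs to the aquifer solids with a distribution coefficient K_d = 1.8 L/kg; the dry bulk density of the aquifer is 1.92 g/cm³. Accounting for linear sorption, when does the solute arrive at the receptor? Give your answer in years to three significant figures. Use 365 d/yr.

14.8 years

q = Ki = 60.2 × 0.0047 = 0.2829 m/d
v_s = q/n_e = 0.2829/0.29 = 0.9757 m/d
Retardation R = 1 + ρ_b·K_d/n = 1 + 1.92×1.8/0.29 = 12.92
Contaminant velocity v_c = v/R = 0.9757/12.92 = 0.07553 m/d
t = L/v_c = 407/0.07553 = 5388 d
   = 5388/365 = 14.8 yr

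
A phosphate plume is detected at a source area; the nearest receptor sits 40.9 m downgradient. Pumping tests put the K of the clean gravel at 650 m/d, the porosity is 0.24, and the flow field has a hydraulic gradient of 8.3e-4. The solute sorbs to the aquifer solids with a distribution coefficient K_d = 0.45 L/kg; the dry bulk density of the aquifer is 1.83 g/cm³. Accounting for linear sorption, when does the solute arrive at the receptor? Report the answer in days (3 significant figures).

80.6 days

Darcy flux q = K·i = 650 × 8.3e-4 = 0.5395 m/d
v = Ki/n = 650·8.3e-4/0.24 = 2.248 m/d
Retardation R = 1 + ρ_b·K_d/n = 1 + 1.83×0.45/0.24 = 4.431
Contaminant velocity v_c = v/R = 2.248/4.431 = 0.5073 m/d
t = L/v_c = 40.9/0.5073 = 80.62 d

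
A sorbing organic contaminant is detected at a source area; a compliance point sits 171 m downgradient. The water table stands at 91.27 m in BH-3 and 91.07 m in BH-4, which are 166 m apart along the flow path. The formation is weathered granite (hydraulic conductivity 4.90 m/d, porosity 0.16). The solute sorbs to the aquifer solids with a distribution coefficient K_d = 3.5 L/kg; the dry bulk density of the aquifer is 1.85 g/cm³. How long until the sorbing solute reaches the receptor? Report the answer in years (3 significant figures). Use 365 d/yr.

527 years

Hydraulic gradient i = (91.27 − 91.07) / 166 = 0.20 / 166 = 0.001205
q = Ki = 4.90 × 0.001205 = 0.005904 m/d
v_s = q/n_e = 0.005904/0.16 = 0.03690 m/d
Retardation R = 1 + ρ_b·K_d/n = 1 + 1.85×3.5/0.16 = 41.47
Contaminant velocity v_c = v/R = 0.03690/41.47 = 8.898e-4 m/d
t = L/v_c = 171/8.898e-4 = 192200 d
   = 192200/365 = 527 yr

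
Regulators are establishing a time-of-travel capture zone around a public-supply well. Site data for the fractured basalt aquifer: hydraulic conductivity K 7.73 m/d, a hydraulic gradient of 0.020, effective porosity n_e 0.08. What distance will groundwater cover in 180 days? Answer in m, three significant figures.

q = Ki = 7.73 × 0.020 = 0.1546 m/d
Seepage velocity v = q / n = 0.1546 / 0.08 = 1.933 m/d
L = v × T = 1.933 × 180 = 347.9 m

348 m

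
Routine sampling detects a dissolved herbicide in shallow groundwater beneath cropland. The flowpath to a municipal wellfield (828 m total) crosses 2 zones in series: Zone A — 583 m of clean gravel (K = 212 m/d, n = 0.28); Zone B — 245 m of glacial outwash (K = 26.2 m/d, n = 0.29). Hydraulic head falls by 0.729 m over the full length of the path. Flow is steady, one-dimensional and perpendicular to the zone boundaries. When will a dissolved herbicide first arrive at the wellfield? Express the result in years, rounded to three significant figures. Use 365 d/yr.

Steady 1-D flow in series ⇒ the Darcy flux q is identical in every zone and the zone head losses add (resistances L/K in series).
Σ(L/K) = 583/212 + 245/26.2 = 2.750 + 9.351 = 12.10 d
q = ΔH / Σ(L/K) = 0.729 / 12.10 = 0.06024 m/d (same in every zone)
Zone A: v = q/n = 0.06024/0.28 = 0.2152 m/d → t_A = 583/0.2152 = 2710 d
Zone B: v = q/n = 0.06024/0.29 = 0.2077 m/d → t_B = 245/0.2077 = 1179 d
Total t = 2710 + 1179 = 3889 d
   = 3889 / 365 = 10.7 yr

10.7 years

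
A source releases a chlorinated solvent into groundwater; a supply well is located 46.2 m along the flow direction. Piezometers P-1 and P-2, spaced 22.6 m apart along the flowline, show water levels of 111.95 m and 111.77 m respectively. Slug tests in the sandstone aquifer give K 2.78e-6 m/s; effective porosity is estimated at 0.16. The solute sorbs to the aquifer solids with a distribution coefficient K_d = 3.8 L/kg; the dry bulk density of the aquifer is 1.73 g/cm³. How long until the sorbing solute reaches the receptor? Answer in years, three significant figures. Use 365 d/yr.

Hydraulic gradient i = (111.95 − 111.77) / 22.6 = 0.18 / 22.6 = 0.007965
K = 2.78e-6 m/s × 86400 s/d = 0.2402 m/d
Specific discharge q = 0.2402 × 0.007965 = 0.001913 m/d
Average linear velocity = 0.001913 / 0.16 = 0.01196 m/d
Retardation R = 1 + ρ_b·K_d/n = 1 + 1.73×3.8/0.16 = 42.09
Contaminant velocity v_c = v/R = 0.01196/42.09 = 2.841e-4 m/d
t = L/v_c = 46.2/2.841e-4 = 162600 d
   = 162600/365 = 446 yr

446 years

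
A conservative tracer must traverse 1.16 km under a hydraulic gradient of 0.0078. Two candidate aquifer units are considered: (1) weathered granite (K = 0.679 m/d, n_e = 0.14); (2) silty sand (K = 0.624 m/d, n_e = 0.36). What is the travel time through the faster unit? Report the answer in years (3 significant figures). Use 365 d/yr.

Unit 1 (weathered granite): v = 0.679×0.0078/0.14 = 0.03783 m/d, t = 1160/0.03783 = 30660 d
Unit 2 (silty sand): v = 0.624×0.0078/0.36 = 0.01352 m/d, t = 1160/0.01352 = 85800 d
Faster: 30660 d / 365 = 84.0 yr

84.0 years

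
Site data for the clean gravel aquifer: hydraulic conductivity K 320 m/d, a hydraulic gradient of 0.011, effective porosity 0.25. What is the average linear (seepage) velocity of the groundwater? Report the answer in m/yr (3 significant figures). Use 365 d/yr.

5140 m/yr

Darcy flux q = K·i = 320 × 0.011 = 3.520 m/d
v = Ki/n = 320·0.011/0.25 = 14.08 m/d
   = 14.08 × 365 = 5140 m/yr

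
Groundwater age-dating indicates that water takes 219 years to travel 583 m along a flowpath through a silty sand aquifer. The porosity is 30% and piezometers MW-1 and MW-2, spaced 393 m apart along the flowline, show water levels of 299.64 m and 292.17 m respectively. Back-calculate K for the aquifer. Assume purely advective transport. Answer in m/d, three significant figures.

0.115 m/d

Hydraulic gradient i = (299.64 − 292.17) / 393 = 7.47 / 393 = 0.01901
t = 219 years = 79940 d
v = L / t = 583 / 79940 = 0.007293 m/d
K = v · n / i = 0.007293 × 0.30 / 0.01901 = 0.115 m/d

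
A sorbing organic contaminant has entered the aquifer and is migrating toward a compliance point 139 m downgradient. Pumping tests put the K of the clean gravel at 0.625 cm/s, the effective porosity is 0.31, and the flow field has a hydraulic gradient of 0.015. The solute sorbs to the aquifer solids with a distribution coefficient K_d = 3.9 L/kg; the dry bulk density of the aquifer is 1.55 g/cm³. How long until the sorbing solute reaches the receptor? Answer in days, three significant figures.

K = 0.625 cm/s × 864 = 540.0 m/d
Darcy flux q = K·i = 540.0 × 0.015 = 8.100 m/d
Average linear velocity = 8.100 / 0.31 = 26.13 m/d
Retardation R = 1 + ρ_b·K_d/n = 1 + 1.55×3.9/0.31 = 20.50
Contaminant velocity v_c = v/R = 26.13/20.50 = 1.275 m/d
t = L/v_c = 139/1.275 = 109.1 d

109 days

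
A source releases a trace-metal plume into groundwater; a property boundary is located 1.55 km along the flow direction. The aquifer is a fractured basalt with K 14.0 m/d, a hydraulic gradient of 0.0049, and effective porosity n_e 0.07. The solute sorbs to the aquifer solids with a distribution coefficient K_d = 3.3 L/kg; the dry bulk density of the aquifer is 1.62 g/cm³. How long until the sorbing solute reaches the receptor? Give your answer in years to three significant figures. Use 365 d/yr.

q = Ki = 14.0 × 0.0049 = 0.06860 m/d
v_s = q/n_e = 0.06860/0.07 = 0.9800 m/d
Retardation R = 1 + ρ_b·K_d/n = 1 + 1.62×3.3/0.07 = 77.37
Contaminant velocity v_c = v/R = 0.9800/77.37 = 0.01267 m/d
L = 1.55 km = 1550 m
t = L/v_c = 1550/0.01267 = 122400 d
   = 122400/365 = 335 yr

335 years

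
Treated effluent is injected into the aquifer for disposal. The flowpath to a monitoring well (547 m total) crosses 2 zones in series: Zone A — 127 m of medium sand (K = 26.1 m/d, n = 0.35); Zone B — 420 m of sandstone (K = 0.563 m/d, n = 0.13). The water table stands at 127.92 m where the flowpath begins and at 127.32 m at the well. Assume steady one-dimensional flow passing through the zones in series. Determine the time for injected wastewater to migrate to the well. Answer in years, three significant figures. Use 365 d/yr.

340 years

Total head drop ΔH = 127.92 − 127.32 = 0.60 m
Steady 1-D flow in series ⇒ the Darcy flux q is identical in every zone and the zone head losses add (resistances L/K in series).
Σ(L/K) = 127/26.1 + 420/0.563 = 4.866 + 746.0 = 750.9 d
q = ΔH / Σ(L/K) = 0.60 / 750.9 = 7.991e-4 m/d (same in every zone)
Zone A: v = q/n = 7.991e-4/0.35 = 0.002283 m/d → t_A = 127/0.002283 = 55630 d
Zone B: v = q/n = 7.991e-4/0.13 = 0.006147 m/d → t_B = 420/0.006147 = 68330 d
Total t = 55630 + 68330 = 124000 d
   = 124000 / 365 = 340 yr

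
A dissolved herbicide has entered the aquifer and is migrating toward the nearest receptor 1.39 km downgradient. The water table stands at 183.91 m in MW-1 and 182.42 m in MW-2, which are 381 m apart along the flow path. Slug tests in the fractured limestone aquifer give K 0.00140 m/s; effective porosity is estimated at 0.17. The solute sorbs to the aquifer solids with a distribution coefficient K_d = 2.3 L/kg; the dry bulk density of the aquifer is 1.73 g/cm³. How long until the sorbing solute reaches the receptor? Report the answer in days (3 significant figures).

Hydraulic gradient i = (183.91 − 182.42) / 381 = 1.49 / 381 = 0.003911
K = 0.00140 m/s × 86400 s/d = 121.0 m/d
Specific discharge q = 121.0 × 0.003911 = 0.4730 m/d
Seepage velocity v = q / n = 0.4730 / 0.17 = 2.783 m/d
Retardation R = 1 + ρ_b·K_d/n = 1 + 1.73×2.3/0.17 = 24.41
Contaminant velocity v_c = v/R = 2.783/24.41 = 0.1140 m/d
L = 1.39 km = 1390 m
t = L/v_c = 1390/0.1140 = 12190 d

12200 days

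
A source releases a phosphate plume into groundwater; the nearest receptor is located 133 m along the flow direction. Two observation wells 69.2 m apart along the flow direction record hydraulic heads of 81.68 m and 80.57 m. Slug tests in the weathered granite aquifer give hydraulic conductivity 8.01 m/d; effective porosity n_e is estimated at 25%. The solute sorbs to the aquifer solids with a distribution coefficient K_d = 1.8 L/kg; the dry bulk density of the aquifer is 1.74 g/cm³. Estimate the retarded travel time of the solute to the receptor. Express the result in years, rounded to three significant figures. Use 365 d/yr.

9.59 years

Hydraulic gradient i = (81.68 − 80.57) / 69.2 = 1.11 / 69.2 = 0.01604
Specific discharge q = 8.01 × 0.01604 = 0.1285 m/d
v = Ki/n = 8.01·0.01604/0.25 = 0.5139 m/d
Retardation R = 1 + ρ_b·K_d/n = 1 + 1.74×1.8/0.25 = 13.53
Contaminant velocity v_c = v/R = 0.5139/13.53 = 0.03799 m/d
t = L/v_c = 133/0.03799 = 3501 d
   = 3501/365 = 9.59 yr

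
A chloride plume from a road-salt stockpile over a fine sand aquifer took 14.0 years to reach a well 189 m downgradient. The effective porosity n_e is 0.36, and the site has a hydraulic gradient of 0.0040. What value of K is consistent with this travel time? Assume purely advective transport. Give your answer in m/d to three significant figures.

3.33 m/d

t = 14.0 years = 5110 d
v = L / t = 189 / 5110 = 0.03699 m/d
K = v · n / i = 0.03699 × 0.36 / 0.0040 = 3.33 m/d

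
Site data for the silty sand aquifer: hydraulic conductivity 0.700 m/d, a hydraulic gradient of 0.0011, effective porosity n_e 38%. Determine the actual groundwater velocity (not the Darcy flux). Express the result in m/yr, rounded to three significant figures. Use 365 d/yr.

0.740 m/yr

Darcy flux q = K·i = 0.700 × 0.0011 = 7.700e-4 m/d
Average linear velocity = 7.700e-4 / 0.38 = 0.002026 m/d
   = 0.002026 × 365 = 0.740 m/yr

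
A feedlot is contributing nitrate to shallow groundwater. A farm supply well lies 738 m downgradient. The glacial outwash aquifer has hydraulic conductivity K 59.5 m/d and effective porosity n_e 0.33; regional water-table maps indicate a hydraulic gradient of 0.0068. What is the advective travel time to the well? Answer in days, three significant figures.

Darcy flux q = K·i = 59.5 × 0.0068 = 0.4046 m/d
v_s = q/n_e = 0.4046/0.33 = 1.226 m/d
t = L / v = 738 / 1.226 = 601.9 d

602 days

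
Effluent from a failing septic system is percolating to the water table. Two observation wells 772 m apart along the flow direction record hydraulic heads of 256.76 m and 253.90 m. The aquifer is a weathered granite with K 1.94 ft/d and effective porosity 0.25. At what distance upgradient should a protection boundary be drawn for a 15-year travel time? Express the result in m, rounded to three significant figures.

Hydraulic gradient i = (256.76 − 253.90) / 772 = 2.86 / 772 = 0.003705
K = 1.94 ft/d × 0.3048 = 0.5913 m/d
q = Ki = 0.5913 × 0.003705 = 0.002191 m/d
v = Ki/n = 0.5913·0.003705/0.25 = 0.008762 m/d
T = 15 yr × 365 = 5475 d
L = v × T = 0.008762 × 5475 = 47.97 m

48.0 m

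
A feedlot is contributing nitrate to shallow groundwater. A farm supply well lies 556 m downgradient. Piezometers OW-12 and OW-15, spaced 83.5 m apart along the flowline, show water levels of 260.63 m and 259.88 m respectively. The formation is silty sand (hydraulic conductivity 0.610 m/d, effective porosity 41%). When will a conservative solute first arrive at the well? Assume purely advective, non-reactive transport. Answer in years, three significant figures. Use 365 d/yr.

114 years

Hydraulic gradient i = (260.63 − 259.88) / 83.5 = 0.75 / 83.5 = 0.008982
Darcy flux q = K·i = 0.610 × 0.008982 = 0.005479 m/d
Seepage velocity v = q / n = 0.005479 / 0.41 = 0.01336 m/d
t = L / v = 556 / 0.01336 = 41610 d
   = 41610 / 365 = 114 yr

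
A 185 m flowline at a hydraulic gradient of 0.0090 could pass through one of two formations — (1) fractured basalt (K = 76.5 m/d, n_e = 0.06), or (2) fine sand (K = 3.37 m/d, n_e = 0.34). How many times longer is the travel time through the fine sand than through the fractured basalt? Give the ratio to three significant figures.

129

Unit 1 (fractured basalt): v = 76.5×0.0090/0.06 = 11.48 m/d, t = 185/11.48 = 16.12 d
Unit 2 (fine sand): v = 3.37×0.0090/0.34 = 0.08921 m/d, t = 185/0.08921 = 2074 d
t(fine sand) / t(fractured basalt) = 2074/16.12 = 129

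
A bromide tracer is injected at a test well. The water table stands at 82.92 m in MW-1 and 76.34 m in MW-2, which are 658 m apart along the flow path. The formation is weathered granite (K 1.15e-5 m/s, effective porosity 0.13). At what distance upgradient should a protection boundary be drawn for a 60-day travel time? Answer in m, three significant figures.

Hydraulic gradient i = (82.92 − 76.34) / 658 = 6.58 / 658 = 0.01000
K = 1.15e-5 m/s × 86400 s/d = 0.9936 m/d
Specific discharge q = 0.9936 × 0.01000 = 0.009936 m/d
v_s = q/n_e = 0.009936/0.13 = 0.07643 m/d
L = v × T = 0.07643 × 60 = 4.586 m

4.59 m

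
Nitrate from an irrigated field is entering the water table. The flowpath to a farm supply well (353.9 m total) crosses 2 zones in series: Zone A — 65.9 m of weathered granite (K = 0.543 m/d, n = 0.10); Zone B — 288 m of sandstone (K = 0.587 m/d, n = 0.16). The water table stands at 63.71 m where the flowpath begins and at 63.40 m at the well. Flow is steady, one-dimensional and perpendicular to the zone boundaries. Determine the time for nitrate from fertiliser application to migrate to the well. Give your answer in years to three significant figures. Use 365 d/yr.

Total head drop ΔH = 63.71 − 63.40 = 0.31 m
Continuity: the same q passes through each zone, so ΔH = q·Σ(L_j/K_j) — the zones act as resistances in series.
Σ(L/K) = 65.9/0.543 + 288/0.587 = 121.4 + 490.6 = 612.0 d
q = ΔH / Σ(L/K) = 0.31 / 612.0 = 5.065e-4 m/d (same in every zone)
Zone A: v = q/n = 5.065e-4/0.10 = 0.005065 m/d → t_A = 65.9/0.005065 = 13010 d
Zone B: v = q/n = 5.065e-4/0.16 = 0.003166 m/d → t_B = 288/0.003166 = 90970 d
Total t = 13010 + 90970 = 104000 d
   = 104000 / 365 = 285 yr

285 years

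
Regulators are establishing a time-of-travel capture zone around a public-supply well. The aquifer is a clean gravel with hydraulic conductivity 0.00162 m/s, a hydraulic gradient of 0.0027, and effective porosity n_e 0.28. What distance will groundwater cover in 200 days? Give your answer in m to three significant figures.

K = 0.00162 m/s × 86400 s/d = 140.0 m/d
Specific discharge q = 140.0 × 0.0027 = 0.3779 m/d
v = Ki/n = 140.0·0.0027/0.28 = 1.350 m/d
L = v × T = 1.350 × 200 = 269.9 m

270 m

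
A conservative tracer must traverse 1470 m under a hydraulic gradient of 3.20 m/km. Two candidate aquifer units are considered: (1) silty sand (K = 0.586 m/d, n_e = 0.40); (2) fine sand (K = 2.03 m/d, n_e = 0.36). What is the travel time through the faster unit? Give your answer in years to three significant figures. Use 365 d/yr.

223 years

Unit 1 (silty sand): v = 0.586×0.0032/0.40 = 0.004688 m/d, t = 1470/0.004688 = 313600 d
Unit 2 (fine sand): v = 2.03×0.0032/0.36 = 0.01804 m/d, t = 1470/0.01804 = 81470 d
Faster: 81470 d / 365 = 223 yr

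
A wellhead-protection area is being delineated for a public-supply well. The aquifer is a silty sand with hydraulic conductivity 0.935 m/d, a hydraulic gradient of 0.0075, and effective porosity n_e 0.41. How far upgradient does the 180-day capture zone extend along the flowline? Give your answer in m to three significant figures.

3.08 m

Specific discharge q = 0.935 × 0.0075 = 0.007013 m/d
v = Ki/n = 0.935·0.0075/0.41 = 0.01710 m/d
L = v × T = 0.01710 × 180 = 3.079 m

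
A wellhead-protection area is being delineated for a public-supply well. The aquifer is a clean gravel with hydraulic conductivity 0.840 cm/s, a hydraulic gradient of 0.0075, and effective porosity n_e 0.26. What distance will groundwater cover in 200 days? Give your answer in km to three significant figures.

K = 0.840 cm/s × 864 = 725.8 m/d
Darcy flux q = K·i = 725.8 × 0.0075 = 5.443 m/d
Average linear velocity = 5.443 / 0.26 = 20.94 m/d
L = v × T = 20.94 × 200 = 4187 m
   = 4.19 km

4.19 km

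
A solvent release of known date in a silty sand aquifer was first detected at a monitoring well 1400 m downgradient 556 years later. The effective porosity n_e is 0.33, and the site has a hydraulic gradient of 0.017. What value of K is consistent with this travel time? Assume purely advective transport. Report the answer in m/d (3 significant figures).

t = 556 years = 202900 d
v = L / t = 1400 / 202900 = 0.006899 m/d
K = v · n / i = 0.006899 × 0.33 / 0.017 = 0.134 m/d

0.134 m/d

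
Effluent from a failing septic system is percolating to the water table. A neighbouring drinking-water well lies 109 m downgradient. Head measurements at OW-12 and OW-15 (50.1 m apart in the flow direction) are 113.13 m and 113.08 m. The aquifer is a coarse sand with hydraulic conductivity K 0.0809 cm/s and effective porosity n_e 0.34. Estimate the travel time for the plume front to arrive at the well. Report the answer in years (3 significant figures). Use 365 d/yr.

1.46 years

Hydraulic gradient i = (113.13 − 113.08) / 50.1 = 0.05 / 50.1 = 9.980e-4
K = 0.0809 cm/s × 864 = 69.90 m/d
q = Ki = 69.90 × 9.980e-4 = 0.06976 m/d
v_s = q/n_e = 0.06976/0.34 = 0.2052 m/d
t = L / v = 109 / 0.2052 = 531.3 d
   = 531.3 / 365 = 1.46 yr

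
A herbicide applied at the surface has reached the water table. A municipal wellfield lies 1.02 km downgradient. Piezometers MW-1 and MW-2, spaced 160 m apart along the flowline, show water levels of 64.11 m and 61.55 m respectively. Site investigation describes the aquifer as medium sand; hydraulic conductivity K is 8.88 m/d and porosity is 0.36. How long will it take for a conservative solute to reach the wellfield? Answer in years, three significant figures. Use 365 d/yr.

Hydraulic gradient i = (64.11 − 61.55) / 160 = 2.56 / 160 = 0.01600
q = Ki = 8.88 × 0.01600 = 0.1421 m/d
Seepage velocity v = q / n = 0.1421 / 0.36 = 0.3947 m/d
L = 1.02 km = 1020 m
t = L / v = 1020 / 0.3947 = 2584 d
   = 2584 / 365 = 7.08 yr

7.08 years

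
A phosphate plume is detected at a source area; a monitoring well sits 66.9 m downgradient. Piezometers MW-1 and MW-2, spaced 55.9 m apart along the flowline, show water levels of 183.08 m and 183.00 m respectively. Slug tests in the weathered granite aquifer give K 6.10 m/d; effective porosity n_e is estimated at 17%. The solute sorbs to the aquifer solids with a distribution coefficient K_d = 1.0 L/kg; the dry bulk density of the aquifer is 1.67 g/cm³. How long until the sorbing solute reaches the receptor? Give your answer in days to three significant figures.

14100 days

Hydraulic gradient i = (183.08 − 183.00) / 55.9 = 0.08 / 55.9 = 0.001431
Specific discharge q = 6.10 × 0.001431 = 0.008730 m/d
v_s = q/n_e = 0.008730/0.17 = 0.05135 m/d
Retardation R = 1 + ρ_b·K_d/n = 1 + 1.67×1.0/0.17 = 10.82
Contaminant velocity v_c = v/R = 0.05135/10.82 = 0.004744 m/d
t = L/v_c = 66.9/0.004744 = 14100 d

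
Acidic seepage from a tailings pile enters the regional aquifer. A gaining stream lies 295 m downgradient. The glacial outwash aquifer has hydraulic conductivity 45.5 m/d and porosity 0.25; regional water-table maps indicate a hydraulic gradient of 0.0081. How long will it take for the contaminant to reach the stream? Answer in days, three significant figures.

Darcy flux q = K·i = 45.5 × 0.0081 = 0.3686 m/d
Seepage velocity v = q / n = 0.3686 / 0.25 = 1.474 m/d
t = L / v = 295 / 1.474 = 200.1 d

200 days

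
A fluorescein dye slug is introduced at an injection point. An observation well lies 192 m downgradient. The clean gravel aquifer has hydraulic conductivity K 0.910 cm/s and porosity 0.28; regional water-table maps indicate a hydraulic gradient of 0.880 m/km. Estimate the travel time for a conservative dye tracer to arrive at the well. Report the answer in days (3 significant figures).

K = 0.910 cm/s × 864 = 786.2 m/d
q = Ki = 786.2 × 8.8e-4 = 0.6919 m/d
v_s = q/n_e = 0.6919/0.28 = 2.471 m/d
t = L / v = 192 / 2.471 = 77.70 d

77.7 days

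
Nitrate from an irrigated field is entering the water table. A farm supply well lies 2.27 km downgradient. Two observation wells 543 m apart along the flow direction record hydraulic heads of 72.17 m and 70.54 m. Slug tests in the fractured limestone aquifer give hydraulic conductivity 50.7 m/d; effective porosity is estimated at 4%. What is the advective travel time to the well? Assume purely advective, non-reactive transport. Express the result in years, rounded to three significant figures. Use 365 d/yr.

Hydraulic gradient i = (72.17 − 70.54) / 543 = 1.63 / 543 = 0.003002
Specific discharge q = 50.7 × 0.003002 = 0.1522 m/d
v_s = q/n_e = 0.1522/0.04 = 3.805 m/d
L = 2.27 km = 2270 m
t = L / v = 2270 / 3.805 = 596.6 d
   = 596.6 / 365 = 1.63 yr

1.63 years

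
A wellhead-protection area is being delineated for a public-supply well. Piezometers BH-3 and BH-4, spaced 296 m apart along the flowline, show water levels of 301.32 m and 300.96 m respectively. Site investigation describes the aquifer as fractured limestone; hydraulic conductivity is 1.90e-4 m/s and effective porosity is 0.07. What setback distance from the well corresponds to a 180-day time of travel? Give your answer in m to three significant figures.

Hydraulic gradient i = (301.32 − 300.96) / 296 = 0.36 / 296 = 0.001216
K = 1.90e-4 m/s × 86400 s/d = 16.42 m/d
q = Ki = 16.42 × 0.001216 = 0.01997 m/d
v_s = q/n_e = 0.01997/0.07 = 0.2852 m/d
L = v × T = 0.2852 × 180 = 51.34 m

51.3 m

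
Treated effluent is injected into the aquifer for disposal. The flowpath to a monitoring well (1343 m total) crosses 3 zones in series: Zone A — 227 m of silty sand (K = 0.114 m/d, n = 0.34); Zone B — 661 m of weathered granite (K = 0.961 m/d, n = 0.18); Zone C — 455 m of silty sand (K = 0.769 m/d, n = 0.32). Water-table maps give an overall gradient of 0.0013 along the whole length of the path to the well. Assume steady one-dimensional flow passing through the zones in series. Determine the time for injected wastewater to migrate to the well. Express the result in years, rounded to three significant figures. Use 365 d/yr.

For zones in series the flux q is common to all zones; the equivalent conductivity is the harmonic (thickness-weighted) mean, K_eq = L_total / Σ(L_j/K_j).
Σ(L/K) = 227/0.114 + 661/0.961 + 455/0.769 = 1991 + 687.8 + 591.7 = 3271 d
K_eq = L_total / Σ(L/K) = 1343 / 3271 = 0.4106 m/d
q = K_eq · i = 0.4106 × 0.0013 = 5.338e-4 m/d (same in every zone)
Zone A: v = q/n = 5.338e-4/0.34 = 0.001570 m/d → t_A = 227/0.001570 = 144600 d
Zone B: v = q/n = 5.338e-4/0.18 = 0.002966 m/d → t_B = 661/0.002966 = 222900 d
Zone C: v = q/n = 5.338e-4/0.32 = 0.001668 m/d → t_C = 455/0.001668 = 272800 d
Total t = 144600 + 222900 + 272800 = 640200 d
   = 640200 / 365 = 1750 yr

1750 years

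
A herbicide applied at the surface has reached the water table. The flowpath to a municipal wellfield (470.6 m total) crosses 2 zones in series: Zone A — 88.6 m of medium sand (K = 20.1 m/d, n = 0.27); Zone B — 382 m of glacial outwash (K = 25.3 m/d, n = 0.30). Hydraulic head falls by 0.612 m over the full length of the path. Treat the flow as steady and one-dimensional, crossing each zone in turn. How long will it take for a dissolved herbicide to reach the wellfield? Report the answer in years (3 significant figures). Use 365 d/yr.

12.1 years

Steady 1-D flow in series ⇒ the Darcy flux q is identical in every zone and the zone head losses add (resistances L/K in series).
Σ(L/K) = 88.6/20.1 + 382/25.3 = 4.408 + 15.10 = 19.51 d
q = ΔH / Σ(L/K) = 0.612 / 19.51 = 0.03137 m/d (same in every zone)
Zone A: v = q/n = 0.03137/0.27 = 0.1162 m/d → t_A = 88.6/0.1162 = 762.5 d
Zone B: v = q/n = 0.03137/0.30 = 0.1046 m/d → t_B = 382/0.1046 = 3653 d
Total t = 762.5 + 3653 = 4415 d
   = 4415 / 365 = 12.1 yr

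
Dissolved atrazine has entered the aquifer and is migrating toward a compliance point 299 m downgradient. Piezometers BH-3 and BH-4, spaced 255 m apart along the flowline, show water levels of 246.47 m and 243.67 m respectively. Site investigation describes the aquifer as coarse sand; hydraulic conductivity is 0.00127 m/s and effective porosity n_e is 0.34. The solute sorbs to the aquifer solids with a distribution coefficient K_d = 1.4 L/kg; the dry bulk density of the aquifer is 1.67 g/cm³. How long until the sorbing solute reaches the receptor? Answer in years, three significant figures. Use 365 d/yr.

1.82 years

Hydraulic gradient i = (246.47 − 243.67) / 255 = 2.80 / 255 = 0.01098
K = 0.00127 m/s × 86400 s/d = 109.7 m/d
Darcy flux q = K·i = 109.7 × 0.01098 = 1.205 m/d
Average linear velocity = 1.205 / 0.34 = 3.544 m/d
Retardation R = 1 + ρ_b·K_d/n = 1 + 1.67×1.4/0.34 = 7.876
Contaminant velocity v_c = v/R = 3.544/7.876 = 0.4499 m/d
t = L/v_c = 299/0.4499 = 664.6 d
   = 664.6/365 = 1.82 yr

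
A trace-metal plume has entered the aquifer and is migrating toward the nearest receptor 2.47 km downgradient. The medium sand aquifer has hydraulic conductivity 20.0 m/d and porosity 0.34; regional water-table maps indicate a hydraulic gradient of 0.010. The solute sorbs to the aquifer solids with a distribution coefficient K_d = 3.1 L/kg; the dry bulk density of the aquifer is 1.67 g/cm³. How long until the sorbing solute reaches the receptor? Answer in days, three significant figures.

68100 days

Specific discharge q = 20.0 × 0.010 = 0.2000 m/d
Average linear velocity = 0.2000 / 0.34 = 0.5882 m/d
Retardation R = 1 + ρ_b·K_d/n = 1 + 1.67×3.1/0.34 = 16.23
Contaminant velocity v_c = v/R = 0.5882/16.23 = 0.03625 m/d
L = 2.47 km = 2470 m
t = L/v_c = 2470/0.03625 = 68130 d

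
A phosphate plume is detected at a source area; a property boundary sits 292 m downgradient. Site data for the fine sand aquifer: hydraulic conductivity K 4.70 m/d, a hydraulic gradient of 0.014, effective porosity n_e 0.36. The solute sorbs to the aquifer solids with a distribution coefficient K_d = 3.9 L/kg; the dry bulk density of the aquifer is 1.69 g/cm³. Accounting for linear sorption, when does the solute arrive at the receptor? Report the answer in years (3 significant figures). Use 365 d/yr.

84.5 years

Darcy flux q = K·i = 4.70 × 0.014 = 0.06580 m/d
Average linear velocity = 0.06580 / 0.36 = 0.1828 m/d
Retardation R = 1 + ρ_b·K_d/n = 1 + 1.69×3.9/0.36 = 19.31
Contaminant velocity v_c = v/R = 0.1828/19.31 = 0.009466 m/d
t = L/v_c = 292/0.009466 = 30850 d
   = 30850/365 = 84.5 yr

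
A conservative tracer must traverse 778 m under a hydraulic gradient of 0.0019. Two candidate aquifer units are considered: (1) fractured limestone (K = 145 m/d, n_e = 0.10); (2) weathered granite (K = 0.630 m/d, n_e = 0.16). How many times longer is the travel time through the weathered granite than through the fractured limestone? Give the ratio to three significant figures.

Unit 1 (fractured limestone): v = 145×0.0019/0.10 = 2.755 m/d, t = 778/2.755 = 282.4 d
Unit 2 (weathered granite): v = 0.630×0.0019/0.16 = 0.007481 m/d, t = 778/0.007481 = 104000 d
t(weathered granite) / t(fractured limestone) = 104000/282.4 = 368

368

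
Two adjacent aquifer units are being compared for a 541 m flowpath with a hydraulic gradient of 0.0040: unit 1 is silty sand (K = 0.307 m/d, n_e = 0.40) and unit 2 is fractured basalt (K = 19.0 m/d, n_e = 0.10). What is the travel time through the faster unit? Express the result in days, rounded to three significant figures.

712 days

Unit 1 (silty sand): v = 0.307×0.0040/0.40 = 0.003070 m/d, t = 541/0.003070 = 176200 d
Unit 2 (fractured basalt): v = 19.0×0.0040/0.10 = 0.7600 m/d, t = 541/0.7600 = 711.8 d
Faster unit: t = 712 d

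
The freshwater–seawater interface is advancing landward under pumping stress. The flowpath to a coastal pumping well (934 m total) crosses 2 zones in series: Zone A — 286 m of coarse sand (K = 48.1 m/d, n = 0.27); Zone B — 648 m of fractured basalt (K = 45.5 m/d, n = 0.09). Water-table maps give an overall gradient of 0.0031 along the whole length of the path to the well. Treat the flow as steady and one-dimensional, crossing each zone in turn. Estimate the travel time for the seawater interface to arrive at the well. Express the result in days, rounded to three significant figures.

Steady 1-D flow in series ⇒ the Darcy flux q is identical in every zone and the zone head losses add (resistances L/K in series).
Σ(L/K) = 286/48.1 + 648/45.5 = 5.946 + 14.24 = 20.19 d
K_eq = L_total / Σ(L/K) = 934 / 20.19 = 46.27 m/d
q = K_eq · i = 46.27 × 0.0031 = 0.1434 m/d (same in every zone)
Zone A: v = q/n = 0.1434/0.27 = 0.5312 m/d → t_A = 286/0.5312 = 538.4 d
Zone B: v = q/n = 0.1434/0.09 = 1.594 m/d → t_B = 648/1.594 = 406.6 d
Total t = 538.4 + 406.6 = 945.0 d

945 days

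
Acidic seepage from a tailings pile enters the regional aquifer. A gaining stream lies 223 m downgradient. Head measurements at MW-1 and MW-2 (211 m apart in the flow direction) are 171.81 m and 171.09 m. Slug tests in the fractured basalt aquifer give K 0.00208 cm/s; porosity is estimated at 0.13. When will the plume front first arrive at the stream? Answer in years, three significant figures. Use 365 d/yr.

13.0 years

Hydraulic gradient i = (171.81 − 171.09) / 211 = 0.72 / 211 = 0.003412
K = 0.00208 cm/s × 864 = 1.797 m/d
Darcy flux q = K·i = 1.797 × 0.003412 = 0.006132 m/d
Seepage velocity v = q / n = 0.006132 / 0.13 = 0.04717 m/d
t = L / v = 223 / 0.04717 = 4727 d
   = 4727 / 365 = 13.0 yr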